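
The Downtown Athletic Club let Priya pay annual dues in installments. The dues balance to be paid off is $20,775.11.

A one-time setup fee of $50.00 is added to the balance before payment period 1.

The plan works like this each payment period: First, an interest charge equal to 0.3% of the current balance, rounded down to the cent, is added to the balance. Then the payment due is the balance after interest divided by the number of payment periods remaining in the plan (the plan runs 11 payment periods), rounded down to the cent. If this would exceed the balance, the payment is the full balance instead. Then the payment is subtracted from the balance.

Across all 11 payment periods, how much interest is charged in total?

Payment period 1: opening $20,825.11; interest $62.47 → $20,887.58; payment $1,898.87; balance $18,988.71
Payment period 2: opening $18,988.71; interest $56.96 → $19,045.67; payment $1,904.56; balance $17,141.11
Payment period 3: opening $17,141.11; interest $51.42 → $17,192.53; payment $1,910.28; balance $15,282.25
Payment period 4: opening $15,282.25; interest $45.84 → $15,328.09; payment $1,916.01; balance $13,412.08
Payment period 5: opening $13,412.08; interest $40.23 → $13,452.31; payment $1,921.75; balance $11,530.56
Payment period 6: opening $11,530.56; interest $34.59 → $11,565.15; payment $1,927.52; balance $9,637.63
Payment period 7: opening $9,637.63; interest $28.91 → $9,666.54; payment $1,933.30; balance $7,733.24
Payment period 8: opening $7,733.24; interest $23.19 → $7,756.43; payment $1,939.10; balance $5,817.33
Payment period 9: opening $5,817.33; interest $17.45 → $5,834.78; payment $1,944.92; balance $3,889.86
Payment period 10: opening $3,889.86; interest $11.66 → $3,901.52; payment $1,950.76; balance $1,950.76
Payment period 11: opening $1,950.76; interest $5.85 → $1,956.61; payment $1,956.61; balance $0.00
Total interest: $62.47 + $56.96 + $51.42 + $45.84 + $40.23 + $34.59 + $28.91 + $23.19 + $17.45 + $11.66 + $5.85 = $378.57

$378.57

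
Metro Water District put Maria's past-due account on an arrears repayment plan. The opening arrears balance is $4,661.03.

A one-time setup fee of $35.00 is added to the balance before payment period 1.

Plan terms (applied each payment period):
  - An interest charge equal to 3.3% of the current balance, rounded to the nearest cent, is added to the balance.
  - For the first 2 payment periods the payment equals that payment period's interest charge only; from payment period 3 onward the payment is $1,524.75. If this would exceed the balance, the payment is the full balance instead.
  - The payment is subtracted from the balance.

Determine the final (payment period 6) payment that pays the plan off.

Payment period 1: $4,696.03 +$154.97 interest = $4,851.00; pay $154.97 → $4,696.03
Payment period 2: $4,696.03 +$154.97 interest = $4,851.00; pay $154.97 → $4,696.03
Payment period 3: $4,696.03 +$154.97 interest = $4,851.00; pay $1,524.75 → $3,326.25
Payment period 4: $3,326.25 +$109.77 interest = $3,436.02; pay $1,524.75 → $1,911.27
Payment period 5: $1,911.27 +$63.07 interest = $1,974.34; pay $1,524.75 → $449.59
Payment period 6: $449.59 +$14.84 interest = $464.43; pay $464.43 → $0.00

$464.43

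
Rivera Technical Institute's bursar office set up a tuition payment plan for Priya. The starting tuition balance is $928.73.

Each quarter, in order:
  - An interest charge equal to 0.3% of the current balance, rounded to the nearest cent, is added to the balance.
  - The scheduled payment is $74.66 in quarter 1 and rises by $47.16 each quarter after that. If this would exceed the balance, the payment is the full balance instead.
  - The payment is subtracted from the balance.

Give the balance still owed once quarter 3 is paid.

$570.84

Quarter 1: opening $928.73; interest $2.79 → $931.52; payment $74.66; balance $856.86
Quarter 2: opening $856.86; interest $2.57 → $859.43; payment $121.82; balance $737.61
Quarter 3: opening $737.61; interest $2.21 → $739.82; payment $168.98; balance $570.84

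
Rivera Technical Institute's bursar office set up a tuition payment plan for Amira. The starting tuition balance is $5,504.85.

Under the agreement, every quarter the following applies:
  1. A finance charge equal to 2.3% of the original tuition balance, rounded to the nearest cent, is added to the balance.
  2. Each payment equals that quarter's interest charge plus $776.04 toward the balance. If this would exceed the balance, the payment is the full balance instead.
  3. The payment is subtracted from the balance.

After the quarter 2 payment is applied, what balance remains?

# | Opening | Interest | Payment | End bal
1 | $5,504.85 | $126.61 | $902.65 | $4,728.81
2 | $4,728.81 | $126.61 | $902.65 | $3,952.77

$3,952.77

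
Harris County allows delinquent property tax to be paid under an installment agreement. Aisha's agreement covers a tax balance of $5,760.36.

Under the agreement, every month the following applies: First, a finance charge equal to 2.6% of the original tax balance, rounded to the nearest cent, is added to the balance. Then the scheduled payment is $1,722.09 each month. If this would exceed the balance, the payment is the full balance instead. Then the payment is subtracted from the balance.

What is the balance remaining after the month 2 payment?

# | Opening | Interest | Payment | End bal
1 | $5,760.36 | $149.77 | $1,722.09 | $4,188.04
2 | $4,188.04 | $149.77 | $1,722.09 | $2,615.72

$2,615.72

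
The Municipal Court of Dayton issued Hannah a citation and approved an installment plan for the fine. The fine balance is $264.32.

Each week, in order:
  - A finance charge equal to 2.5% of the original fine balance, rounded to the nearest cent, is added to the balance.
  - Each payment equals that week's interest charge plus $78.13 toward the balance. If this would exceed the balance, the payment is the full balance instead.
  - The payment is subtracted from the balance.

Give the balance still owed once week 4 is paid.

$0.00

Week 1: opening $264.32; interest $6.61 → $270.93; payment $84.74; balance $186.19
Week 2: opening $186.19; interest $6.61 → $192.80; payment $84.74; balance $108.06
Week 3: opening $108.06; interest $6.61 → $114.67; payment $84.74; balance $29.93
Week 4: opening $29.93; interest $6.61 → $36.54; payment $36.54; balance $0.00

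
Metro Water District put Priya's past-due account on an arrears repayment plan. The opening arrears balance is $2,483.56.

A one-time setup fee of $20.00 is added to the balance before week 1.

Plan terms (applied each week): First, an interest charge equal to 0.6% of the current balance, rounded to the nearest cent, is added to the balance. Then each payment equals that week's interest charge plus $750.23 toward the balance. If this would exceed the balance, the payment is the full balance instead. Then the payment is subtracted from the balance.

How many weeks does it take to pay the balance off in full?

4

Week 1: opening $2,503.56; interest $15.02 → $2,518.58; payment $765.25; balance $1,753.33
Week 2: opening $1,753.33; interest $10.52 → $1,763.85; payment $760.75; balance $1,003.10
Week 3: opening $1,003.10; interest $6.02 → $1,009.12; payment $756.25; balance $252.87
Week 4: opening $252.87; interest $1.52 → $254.39; payment $254.39; balance $0.00
Balance reaches $0.00 in week 4.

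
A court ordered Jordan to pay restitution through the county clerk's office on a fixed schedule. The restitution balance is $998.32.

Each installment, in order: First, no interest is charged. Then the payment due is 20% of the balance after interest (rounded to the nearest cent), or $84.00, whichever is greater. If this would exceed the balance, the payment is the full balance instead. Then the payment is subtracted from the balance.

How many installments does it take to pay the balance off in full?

# | Opening | Payment | End bal
1 | $998.32 | $199.66 | $798.66
2 | $798.66 | $159.73 | $638.93
3 | $638.93 | $127.79 | $511.14
4 | $511.14 | $102.23 | $408.91
5 | $408.91 | $84.00 | $324.91
6 | $324.91 | $84.00 | $240.91
7 | $240.91 | $84.00 | $156.91
8 | $156.91 | $84.00 | $72.91
9 | $72.91 | $72.91 | $0.00
Balance reaches $0.00 in installment 9.

9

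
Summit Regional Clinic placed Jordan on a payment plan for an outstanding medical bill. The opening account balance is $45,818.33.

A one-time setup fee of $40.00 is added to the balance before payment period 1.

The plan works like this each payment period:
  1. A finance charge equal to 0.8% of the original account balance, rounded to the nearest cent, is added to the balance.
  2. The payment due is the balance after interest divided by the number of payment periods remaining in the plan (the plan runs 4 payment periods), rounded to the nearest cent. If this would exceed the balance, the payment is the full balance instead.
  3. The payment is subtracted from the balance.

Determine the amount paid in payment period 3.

$11,861.68

Payment period 1: opening $45,858.33; interest $366.55 → $46,224.88; payment $11,556.22; balance $34,668.66
Payment period 2: opening $34,668.66; interest $366.55 → $35,035.21; payment $11,678.40; balance $23,356.81
Payment period 3: opening $23,356.81; interest $366.55 → $23,723.36; payment $11,861.68; balance $11,861.68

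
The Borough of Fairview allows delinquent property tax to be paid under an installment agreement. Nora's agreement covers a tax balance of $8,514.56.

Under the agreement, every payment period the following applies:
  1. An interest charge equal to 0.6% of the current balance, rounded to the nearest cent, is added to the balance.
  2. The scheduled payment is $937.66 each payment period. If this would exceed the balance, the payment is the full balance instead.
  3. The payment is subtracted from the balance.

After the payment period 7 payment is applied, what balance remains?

Payment period 1: $8,514.56 +$51.09 interest = $8,565.65; pay $937.66 → $7,627.99
Payment period 2: $7,627.99 +$45.77 interest = $7,673.76; pay $937.66 → $6,736.10
Payment period 3: $6,736.10 +$40.42 interest = $6,776.52; pay $937.66 → $5,838.86
Payment period 4: $5,838.86 +$35.03 interest = $5,873.89; pay $937.66 → $4,936.23
Payment period 5: $4,936.23 +$29.62 interest = $4,965.85; pay $937.66 → $4,028.19
Payment period 6: $4,028.19 +$24.17 interest = $4,052.36; pay $937.66 → $3,114.70
Payment period 7: $3,114.70 +$18.69 interest = $3,133.39; pay $937.66 → $2,195.73

$2,195.73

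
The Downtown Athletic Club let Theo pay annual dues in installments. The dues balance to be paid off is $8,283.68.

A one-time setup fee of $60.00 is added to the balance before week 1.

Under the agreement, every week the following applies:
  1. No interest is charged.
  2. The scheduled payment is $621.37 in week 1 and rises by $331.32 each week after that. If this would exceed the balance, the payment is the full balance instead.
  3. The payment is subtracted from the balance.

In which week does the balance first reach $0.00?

6

Week 1: $8,343.68 − $621.37 → $7,722.31
Week 2: $7,722.31 − $952.69 → $6,769.62
Week 3: $6,769.62 − $1,284.01 → $5,485.61
Week 4: $5,485.61 − $1,615.33 → $3,870.28
Week 5: $3,870.28 − $1,946.65 → $1,923.63
Week 6: $1,923.63 − $1,923.63 → $0.00
Balance reaches $0.00 in week 6.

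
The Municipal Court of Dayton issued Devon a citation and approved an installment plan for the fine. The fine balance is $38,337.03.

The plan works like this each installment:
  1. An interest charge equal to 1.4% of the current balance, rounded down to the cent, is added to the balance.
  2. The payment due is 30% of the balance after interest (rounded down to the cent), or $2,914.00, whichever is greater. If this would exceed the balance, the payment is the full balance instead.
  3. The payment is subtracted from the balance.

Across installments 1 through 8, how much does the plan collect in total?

Installment 1: $38,337.03 +$536.71 interest = $38,873.74; pay $11,662.12 → $27,211.62
Installment 2: $27,211.62 +$380.96 interest = $27,592.58; pay $8,277.77 → $19,314.81
Installment 3: $19,314.81 +$270.40 interest = $19,585.21; pay $5,875.56 → $13,709.65
Installment 4: $13,709.65 +$191.93 interest = $13,901.58; pay $4,170.47 → $9,731.11
Installment 5: $9,731.11 +$136.23 interest = $9,867.34; pay $2,960.20 → $6,907.14
Installment 6: $6,907.14 +$96.69 interest = $7,003.83; pay $2,914.00 → $4,089.83
Installment 7: $4,089.83 +$57.25 interest = $4,147.08; pay $2,914.00 → $1,233.08
Installment 8: $1,233.08 +$17.26 interest = $1,250.34; pay $1,250.34 → $0.00
Total paid: $40,024.46

$40,024.46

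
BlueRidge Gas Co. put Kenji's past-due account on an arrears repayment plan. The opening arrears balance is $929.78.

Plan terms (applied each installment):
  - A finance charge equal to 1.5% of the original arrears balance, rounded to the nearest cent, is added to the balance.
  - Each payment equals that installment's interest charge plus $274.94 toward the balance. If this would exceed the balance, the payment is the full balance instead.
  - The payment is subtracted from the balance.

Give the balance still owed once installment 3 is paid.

# | Opening | Interest | Payment | End bal
1 | $929.78 | $13.95 | $288.89 | $654.84
2 | $654.84 | $13.95 | $288.89 | $379.90
3 | $379.90 | $13.95 | $288.89 | $104.96

$104.96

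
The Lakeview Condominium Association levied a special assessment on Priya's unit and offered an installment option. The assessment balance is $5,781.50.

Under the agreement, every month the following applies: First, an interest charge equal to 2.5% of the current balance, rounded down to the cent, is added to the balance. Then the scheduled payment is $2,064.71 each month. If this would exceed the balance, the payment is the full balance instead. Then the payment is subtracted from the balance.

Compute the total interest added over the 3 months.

Month 1: opening $5,781.50; interest $144.53 → $5,926.03; payment $2,064.71; balance $3,861.32
Month 2: opening $3,861.32; interest $96.53 → $3,957.85; payment $2,064.71; balance $1,893.14
Month 3: opening $1,893.14; interest $47.32 → $1,940.46; payment $1,940.46; balance $0.00
Total interest: $144.53 + $96.53 + $47.32 = $288.38

$288.38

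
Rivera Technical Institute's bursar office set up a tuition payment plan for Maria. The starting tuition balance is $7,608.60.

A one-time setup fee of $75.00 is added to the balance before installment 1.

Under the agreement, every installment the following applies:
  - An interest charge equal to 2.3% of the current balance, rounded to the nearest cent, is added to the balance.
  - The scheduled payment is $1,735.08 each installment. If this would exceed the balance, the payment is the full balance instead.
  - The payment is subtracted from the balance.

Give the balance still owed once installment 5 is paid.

Installment 1: opening $7,683.60; interest $176.72 → $7,860.32; payment $1,735.08; balance $6,125.24
Installment 2: opening $6,125.24; interest $140.88 → $6,266.12; payment $1,735.08; balance $4,531.04
Installment 3: opening $4,531.04; interest $104.21 → $4,635.25; payment $1,735.08; balance $2,900.17
Installment 4: opening $2,900.17; interest $66.70 → $2,966.87; payment $1,735.08; balance $1,231.79
Installment 5: opening $1,231.79; interest $28.33 → $1,260.12; payment $1,260.12; balance $0.00

$0.00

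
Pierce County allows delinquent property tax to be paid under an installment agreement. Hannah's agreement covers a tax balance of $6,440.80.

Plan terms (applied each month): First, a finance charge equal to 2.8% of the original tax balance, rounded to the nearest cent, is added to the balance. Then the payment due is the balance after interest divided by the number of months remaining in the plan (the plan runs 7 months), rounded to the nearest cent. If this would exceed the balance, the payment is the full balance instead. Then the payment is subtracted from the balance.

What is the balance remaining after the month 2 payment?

# | Opening | Interest | Payment | End bal
1 | $6,440.80 | $180.34 | $945.88 | $5,675.26
2 | $5,675.26 | $180.34 | $975.93 | $4,879.67

$4,879.67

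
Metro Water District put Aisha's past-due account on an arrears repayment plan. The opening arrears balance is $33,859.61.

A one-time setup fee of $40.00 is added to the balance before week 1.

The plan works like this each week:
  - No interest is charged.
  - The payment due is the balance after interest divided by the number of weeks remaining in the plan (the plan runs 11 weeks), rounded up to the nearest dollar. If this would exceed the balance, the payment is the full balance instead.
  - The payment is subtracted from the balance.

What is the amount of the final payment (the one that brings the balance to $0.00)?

$3,080.61

Week 1: opening $33,899.61; payment $3,082.00; balance $30,817.61
Week 2: opening $30,817.61; payment $3,082.00; balance $27,735.61
Week 3: opening $27,735.61; payment $3,082.00; balance $24,653.61
Week 4: opening $24,653.61; payment $3,082.00; balance $21,571.61
Week 5: opening $21,571.61; payment $3,082.00; balance $18,489.61
Week 6: opening $18,489.61; payment $3,082.00; balance $15,407.61
Week 7: opening $15,407.61; payment $3,082.00; balance $12,325.61
Week 8: opening $12,325.61; payment $3,082.00; balance $9,243.61
Week 9: opening $9,243.61; payment $3,082.00; balance $6,161.61
Week 10: opening $6,161.61; payment $3,081.00; balance $3,080.61
Week 11: opening $3,080.61; payment $3,080.61; balance $0.00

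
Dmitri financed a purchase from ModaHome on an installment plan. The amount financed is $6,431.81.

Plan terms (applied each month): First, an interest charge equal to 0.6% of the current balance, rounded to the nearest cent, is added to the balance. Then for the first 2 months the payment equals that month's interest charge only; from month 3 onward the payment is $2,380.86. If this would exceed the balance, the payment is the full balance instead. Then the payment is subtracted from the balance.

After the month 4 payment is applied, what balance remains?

Month 1: opening $6,431.81; interest $38.59 → $6,470.40; payment $38.59; balance $6,431.81
Month 2: opening $6,431.81; interest $38.59 → $6,470.40; payment $38.59; balance $6,431.81
Month 3: opening $6,431.81; interest $38.59 → $6,470.40; payment $2,380.86; balance $4,089.54
Month 4: opening $4,089.54; interest $24.54 → $4,114.08; payment $2,380.86; balance $1,733.22

$1,733.22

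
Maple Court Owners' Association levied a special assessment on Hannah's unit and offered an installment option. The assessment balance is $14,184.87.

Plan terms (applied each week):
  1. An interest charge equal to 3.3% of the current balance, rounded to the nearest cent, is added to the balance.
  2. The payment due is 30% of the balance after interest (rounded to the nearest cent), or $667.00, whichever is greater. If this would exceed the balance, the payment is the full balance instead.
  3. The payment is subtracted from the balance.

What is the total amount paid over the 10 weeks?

Week 1: opening $14,184.87; interest $468.10 → $14,652.97; payment $4,395.89; balance $10,257.08
Week 2: opening $10,257.08; interest $338.48 → $10,595.56; payment $3,178.67; balance $7,416.89
Week 3: opening $7,416.89; interest $244.76 → $7,661.65; payment $2,298.50; balance $5,363.15
Week 4: opening $5,363.15; interest $176.98 → $5,540.13; payment $1,662.04; balance $3,878.09
Week 5: opening $3,878.09; interest $127.98 → $4,006.07; payment $1,201.82; balance $2,804.25
Week 6: opening $2,804.25; interest $92.54 → $2,896.79; payment $869.04; balance $2,027.75
Week 7: opening $2,027.75; interest $66.92 → $2,094.67; payment $667.00; balance $1,427.67
Week 8: opening $1,427.67; interest $47.11 → $1,474.78; payment $667.00; balance $807.78
Week 9: opening $807.78; interest $26.66 → $834.44; payment $667.00; balance $167.44
Week 10: opening $167.44; interest $5.53 → $172.97; payment $172.97; balance $0.00
Total paid: $15,779.93

$15,779.93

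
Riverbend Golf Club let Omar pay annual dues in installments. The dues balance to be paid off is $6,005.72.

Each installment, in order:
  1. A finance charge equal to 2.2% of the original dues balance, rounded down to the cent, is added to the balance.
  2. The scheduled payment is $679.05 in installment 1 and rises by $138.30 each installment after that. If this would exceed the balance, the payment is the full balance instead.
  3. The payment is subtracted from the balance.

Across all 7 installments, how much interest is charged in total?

Installment 1: $6,005.72 +$132.12 interest = $6,137.84; pay $679.05 → $5,458.79
Installment 2: $5,458.79 +$132.12 interest = $5,590.91; pay $817.35 → $4,773.56
Installment 3: $4,773.56 +$132.12 interest = $4,905.68; pay $955.65 → $3,950.03
Installment 4: $3,950.03 +$132.12 interest = $4,082.15; pay $1,093.95 → $2,988.20
Installment 5: $2,988.20 +$132.12 interest = $3,120.32; pay $1,232.25 → $1,888.07
Installment 6: $1,888.07 +$132.12 interest = $2,020.19; pay $1,370.55 → $649.64
Installment 7: $649.64 +$132.12 interest = $781.76; pay $781.76 → $0.00
Total interest: $132.12 + $132.12 + $132.12 + $132.12 + $132.12 + $132.12 + $132.12 = $924.84

$924.84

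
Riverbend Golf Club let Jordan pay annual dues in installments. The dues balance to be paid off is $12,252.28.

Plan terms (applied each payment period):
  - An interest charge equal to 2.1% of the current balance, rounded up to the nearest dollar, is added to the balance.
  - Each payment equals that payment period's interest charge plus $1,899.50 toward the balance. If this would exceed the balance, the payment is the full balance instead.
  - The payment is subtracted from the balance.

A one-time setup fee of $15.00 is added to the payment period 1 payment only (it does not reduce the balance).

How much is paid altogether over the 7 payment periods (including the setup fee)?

# | Opening | Interest | Payment | Fee | End bal
1 | $12,252.28 | $258.00 | $2,157.50 | $15.00 | $10,352.78
2 | $10,352.78 | $218.00 | $2,117.50 | — | $8,453.28
3 | $8,453.28 | $178.00 | $2,077.50 | — | $6,553.78
4 | $6,553.78 | $138.00 | $2,037.50 | — | $4,654.28
5 | $4,654.28 | $98.00 | $1,997.50 | — | $2,754.78
6 | $2,754.78 | $58.00 | $1,957.50 | — | $855.28
7 | $855.28 | $18.00 | $873.28 | — | $0.00
Total paid: $13,233.28

$13,233.28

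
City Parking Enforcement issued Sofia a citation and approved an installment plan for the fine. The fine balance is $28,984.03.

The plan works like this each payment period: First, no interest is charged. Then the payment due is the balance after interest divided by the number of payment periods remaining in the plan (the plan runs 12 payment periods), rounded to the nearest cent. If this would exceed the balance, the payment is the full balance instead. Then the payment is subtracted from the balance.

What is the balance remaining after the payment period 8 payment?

$9,661.34

Payment period 1: opening $28,984.03; payment $2,415.34; balance $26,568.69
Payment period 2: opening $26,568.69; payment $2,415.34; balance $24,153.35
Payment period 3: opening $24,153.35; payment $2,415.34; balance $21,738.01
Payment period 4: opening $21,738.01; payment $2,415.33; balance $19,322.68
Payment period 5: opening $19,322.68; payment $2,415.34; balance $16,907.34
Payment period 6: opening $16,907.34; payment $2,415.33; balance $14,492.01
Payment period 7: opening $14,492.01; payment $2,415.34; balance $12,076.67
Payment period 8: opening $12,076.67; payment $2,415.33; balance $9,661.34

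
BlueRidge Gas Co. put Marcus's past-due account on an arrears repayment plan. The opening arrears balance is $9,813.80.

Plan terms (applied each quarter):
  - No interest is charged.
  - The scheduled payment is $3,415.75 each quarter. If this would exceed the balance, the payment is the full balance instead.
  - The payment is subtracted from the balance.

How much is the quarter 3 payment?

$2,982.30

# | Opening | Payment | End bal
1 | $9,813.80 | $3,415.75 | $6,398.05
2 | $6,398.05 | $3,415.75 | $2,982.30
3 | $2,982.30 | $2,982.30 | $0.00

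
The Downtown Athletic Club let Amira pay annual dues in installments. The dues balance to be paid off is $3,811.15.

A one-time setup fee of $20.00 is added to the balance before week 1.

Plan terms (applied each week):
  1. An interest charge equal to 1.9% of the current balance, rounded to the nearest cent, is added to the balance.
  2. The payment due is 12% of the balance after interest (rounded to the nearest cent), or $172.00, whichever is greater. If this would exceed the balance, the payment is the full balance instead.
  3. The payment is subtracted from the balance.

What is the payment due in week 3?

Week 1: opening $3,831.15; interest $72.79 → $3,903.94; payment $468.47; balance $3,435.47
Week 2: opening $3,435.47; interest $65.27 → $3,500.74; payment $420.09; balance $3,080.65
Week 3: opening $3,080.65; interest $58.53 → $3,139.18; payment $376.70; balance $2,762.48

$376.70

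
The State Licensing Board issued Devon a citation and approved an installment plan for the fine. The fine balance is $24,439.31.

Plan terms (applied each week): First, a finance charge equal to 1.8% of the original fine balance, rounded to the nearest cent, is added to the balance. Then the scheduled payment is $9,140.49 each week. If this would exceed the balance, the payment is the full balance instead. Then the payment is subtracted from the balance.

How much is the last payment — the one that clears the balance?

Week 1: $24,439.31 +$439.91 interest = $24,879.22; pay $9,140.49 → $15,738.73
Week 2: $15,738.73 +$439.91 interest = $16,178.64; pay $9,140.49 → $7,038.15
Week 3: $7,038.15 +$439.91 interest = $7,478.06; pay $7,478.06 → $0.00

$7,478.06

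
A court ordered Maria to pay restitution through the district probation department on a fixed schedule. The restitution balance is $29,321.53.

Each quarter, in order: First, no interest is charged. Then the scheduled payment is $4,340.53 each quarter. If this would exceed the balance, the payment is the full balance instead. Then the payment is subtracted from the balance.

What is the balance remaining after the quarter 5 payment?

# | Opening | Payment | End bal
1 | $29,321.53 | $4,340.53 | $24,981.00
2 | $24,981.00 | $4,340.53 | $20,640.47
3 | $20,640.47 | $4,340.53 | $16,299.94
4 | $16,299.94 | $4,340.53 | $11,959.41
5 | $11,959.41 | $4,340.53 | $7,618.88

$7,618.88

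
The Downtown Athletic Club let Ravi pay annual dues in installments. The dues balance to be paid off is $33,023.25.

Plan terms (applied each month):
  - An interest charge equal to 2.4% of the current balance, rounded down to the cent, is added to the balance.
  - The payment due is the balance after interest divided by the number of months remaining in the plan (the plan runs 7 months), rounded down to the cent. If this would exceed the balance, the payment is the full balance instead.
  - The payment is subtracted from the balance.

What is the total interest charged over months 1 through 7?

# | Opening | Interest | Payment | End bal
1 | $33,023.25 | $792.55 | $4,830.82 | $28,984.98
2 | $28,984.98 | $695.63 | $4,946.76 | $24,733.85
3 | $24,733.85 | $593.61 | $5,065.49 | $20,261.97
4 | $20,261.97 | $486.28 | $5,187.06 | $15,561.19
5 | $15,561.19 | $373.46 | $5,311.55 | $10,623.10
6 | $10,623.10 | $254.95 | $5,439.02 | $5,439.03
7 | $5,439.03 | $130.53 | $5,569.56 | $0.00
Total interest: $792.55 + $695.63 + $593.61 + $486.28 + $373.46 + $254.95 + $130.53 = $3,327.01

$3,327.01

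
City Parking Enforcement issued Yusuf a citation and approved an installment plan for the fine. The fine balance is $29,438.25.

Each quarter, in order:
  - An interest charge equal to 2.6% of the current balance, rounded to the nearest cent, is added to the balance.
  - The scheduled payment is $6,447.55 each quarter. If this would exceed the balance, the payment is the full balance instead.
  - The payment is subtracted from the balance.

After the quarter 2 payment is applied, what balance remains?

Quarter 1: $29,438.25 +$765.39 interest = $30,203.64; pay $6,447.55 → $23,756.09
Quarter 2: $23,756.09 +$617.66 interest = $24,373.75; pay $6,447.55 → $17,926.20

$17,926.20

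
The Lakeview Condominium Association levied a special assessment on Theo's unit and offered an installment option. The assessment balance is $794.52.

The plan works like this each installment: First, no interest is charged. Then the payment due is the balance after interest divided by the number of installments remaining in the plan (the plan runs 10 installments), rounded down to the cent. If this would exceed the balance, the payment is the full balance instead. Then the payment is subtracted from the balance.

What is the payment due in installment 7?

# | Opening | Payment | End bal
1 | $794.52 | $79.45 | $715.07
2 | $715.07 | $79.45 | $635.62
3 | $635.62 | $79.45 | $556.17
4 | $556.17 | $79.45 | $476.72
5 | $476.72 | $79.45 | $397.27
6 | $397.27 | $79.45 | $317.82
7 | $317.82 | $79.45 | $238.37

$79.45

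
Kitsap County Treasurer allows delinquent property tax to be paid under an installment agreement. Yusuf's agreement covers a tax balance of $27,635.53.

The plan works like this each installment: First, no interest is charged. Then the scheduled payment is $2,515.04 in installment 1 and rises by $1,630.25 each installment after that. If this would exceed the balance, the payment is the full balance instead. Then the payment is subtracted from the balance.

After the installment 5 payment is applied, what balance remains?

$0.00

Installment 1: opening $27,635.53; payment $2,515.04; balance $25,120.49
Installment 2: opening $25,120.49; payment $4,145.29; balance $20,975.20
Installment 3: opening $20,975.20; payment $5,775.54; balance $15,199.66
Installment 4: opening $15,199.66; payment $7,405.79; balance $7,793.87
Installment 5: opening $7,793.87; payment $7,793.87; balance $0.00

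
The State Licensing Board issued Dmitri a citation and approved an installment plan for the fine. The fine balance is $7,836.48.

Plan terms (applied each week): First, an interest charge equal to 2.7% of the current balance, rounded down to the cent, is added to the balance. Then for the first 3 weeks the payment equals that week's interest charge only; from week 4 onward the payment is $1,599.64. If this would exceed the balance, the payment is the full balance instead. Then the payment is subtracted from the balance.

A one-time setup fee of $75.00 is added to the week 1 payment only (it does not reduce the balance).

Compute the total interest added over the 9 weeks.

Week 1: $7,836.48 +$211.58 interest = $8,048.06; pay $211.58 (+ $75.00 fee) → $7,836.48
Week 2: $7,836.48 +$211.58 interest = $8,048.06; pay $211.58 → $7,836.48
Week 3: $7,836.48 +$211.58 interest = $8,048.06; pay $211.58 → $7,836.48
Week 4: $7,836.48 +$211.58 interest = $8,048.06; pay $1,599.64 → $6,448.42
Week 5: $6,448.42 +$174.10 interest = $6,622.52; pay $1,599.64 → $5,022.88
Week 6: $5,022.88 +$135.61 interest = $5,158.49; pay $1,599.64 → $3,558.85
Week 7: $3,558.85 +$96.08 interest = $3,654.93; pay $1,599.64 → $2,055.29
Week 8: $2,055.29 +$55.49 interest = $2,110.78; pay $1,599.64 → $511.14
Week 9: $511.14 +$13.80 interest = $524.94; pay $524.94 → $0.00
Total interest: $211.58 + $211.58 + $211.58 + $211.58 + $174.10 + $135.61 + $96.08 + $55.49 + $13.80 = $1,321.40

$1,321.40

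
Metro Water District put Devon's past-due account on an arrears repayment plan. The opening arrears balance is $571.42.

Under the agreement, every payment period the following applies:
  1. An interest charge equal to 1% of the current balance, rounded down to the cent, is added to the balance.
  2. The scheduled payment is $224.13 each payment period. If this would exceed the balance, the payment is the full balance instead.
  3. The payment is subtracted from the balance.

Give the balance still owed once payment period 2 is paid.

# | Opening | Interest | Payment | End bal
1 | $571.42 | $5.71 | $224.13 | $353.00
2 | $353.00 | $3.53 | $224.13 | $132.40

$132.40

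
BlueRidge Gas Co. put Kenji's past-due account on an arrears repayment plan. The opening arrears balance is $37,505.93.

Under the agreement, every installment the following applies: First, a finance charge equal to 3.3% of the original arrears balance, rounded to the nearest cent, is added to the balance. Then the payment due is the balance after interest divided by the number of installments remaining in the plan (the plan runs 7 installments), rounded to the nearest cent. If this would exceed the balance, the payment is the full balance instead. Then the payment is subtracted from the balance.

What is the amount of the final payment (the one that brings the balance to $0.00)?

$8,567.17

# | Opening | Interest | Payment | End bal
1 | $37,505.93 | $1,237.70 | $5,534.80 | $33,208.83
2 | $33,208.83 | $1,237.70 | $5,741.09 | $28,705.44
3 | $28,705.44 | $1,237.70 | $5,988.63 | $23,954.51
4 | $23,954.51 | $1,237.70 | $6,298.05 | $18,894.16
5 | $18,894.16 | $1,237.70 | $6,710.62 | $13,421.24
6 | $13,421.24 | $1,237.70 | $7,329.47 | $7,329.47
7 | $7,329.47 | $1,237.70 | $8,567.17 | $0.00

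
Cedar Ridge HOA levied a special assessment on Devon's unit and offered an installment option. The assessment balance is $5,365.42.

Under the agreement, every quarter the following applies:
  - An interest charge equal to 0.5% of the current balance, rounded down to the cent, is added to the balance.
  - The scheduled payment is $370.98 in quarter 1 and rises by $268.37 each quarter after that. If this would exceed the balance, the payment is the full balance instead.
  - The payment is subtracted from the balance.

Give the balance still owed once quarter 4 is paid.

Quarter 1: opening $5,365.42; interest $26.82 → $5,392.24; payment $370.98; balance $5,021.26
Quarter 2: opening $5,021.26; interest $25.10 → $5,046.36; payment $639.35; balance $4,407.01
Quarter 3: opening $4,407.01; interest $22.03 → $4,429.04; payment $907.72; balance $3,521.32
Quarter 4: opening $3,521.32; interest $17.60 → $3,538.92; payment $1,176.09; balance $2,362.83

$2,362.83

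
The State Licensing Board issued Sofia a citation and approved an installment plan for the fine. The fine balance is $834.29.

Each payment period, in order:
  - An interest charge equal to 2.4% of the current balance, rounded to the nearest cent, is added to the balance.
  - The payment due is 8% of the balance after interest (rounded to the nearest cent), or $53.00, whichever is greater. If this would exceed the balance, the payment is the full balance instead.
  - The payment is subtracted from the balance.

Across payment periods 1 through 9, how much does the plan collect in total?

Payment period 1: $834.29 +$20.02 interest = $854.31; pay $68.34 → $785.97
Payment period 2: $785.97 +$18.86 interest = $804.83; pay $64.39 → $740.44
Payment period 3: $740.44 +$17.77 interest = $758.21; pay $60.66 → $697.55
Payment period 4: $697.55 +$16.74 interest = $714.29; pay $57.14 → $657.15
Payment period 5: $657.15 +$15.77 interest = $672.92; pay $53.83 → $619.09
Payment period 6: $619.09 +$14.86 interest = $633.95; pay $53.00 → $580.95
Payment period 7: $580.95 +$13.94 interest = $594.89; pay $53.00 → $541.89
Payment period 8: $541.89 +$13.01 interest = $554.90; pay $53.00 → $501.90
Payment period 9: $501.90 +$12.05 interest = $513.95; pay $53.00 → $460.95
Total paid: $516.36

$516.36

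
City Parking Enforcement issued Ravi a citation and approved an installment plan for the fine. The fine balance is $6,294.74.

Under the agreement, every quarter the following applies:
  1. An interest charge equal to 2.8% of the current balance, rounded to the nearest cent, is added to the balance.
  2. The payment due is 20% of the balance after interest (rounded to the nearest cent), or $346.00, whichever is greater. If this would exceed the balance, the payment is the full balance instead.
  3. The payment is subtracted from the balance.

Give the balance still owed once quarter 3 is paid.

$3,501.28

Quarter 1: $6,294.74 +$176.25 interest = $6,470.99; pay $1,294.20 → $5,176.79
Quarter 2: $5,176.79 +$144.95 interest = $5,321.74; pay $1,064.35 → $4,257.39
Quarter 3: $4,257.39 +$119.21 interest = $4,376.60; pay $875.32 → $3,501.28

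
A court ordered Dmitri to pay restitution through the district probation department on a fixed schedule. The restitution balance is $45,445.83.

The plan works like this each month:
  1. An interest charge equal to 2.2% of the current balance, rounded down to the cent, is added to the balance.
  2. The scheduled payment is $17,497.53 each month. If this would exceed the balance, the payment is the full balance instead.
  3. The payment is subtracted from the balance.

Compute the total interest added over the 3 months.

Month 1: $45,445.83 +$999.80 interest = $46,445.63; pay $17,497.53 → $28,948.10
Month 2: $28,948.10 +$636.85 interest = $29,584.95; pay $17,497.53 → $12,087.42
Month 3: $12,087.42 +$265.92 interest = $12,353.34; pay $12,353.34 → $0.00
Total interest: $999.80 + $636.85 + $265.92 = $1,902.57

$1,902.57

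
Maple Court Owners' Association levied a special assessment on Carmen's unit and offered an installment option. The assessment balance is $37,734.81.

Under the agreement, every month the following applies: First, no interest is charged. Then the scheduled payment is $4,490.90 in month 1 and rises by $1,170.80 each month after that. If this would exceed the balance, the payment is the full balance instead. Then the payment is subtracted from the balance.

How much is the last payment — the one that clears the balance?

$3,572.31

# | Opening | Payment | End bal
1 | $37,734.81 | $4,490.90 | $33,243.91
2 | $33,243.91 | $5,661.70 | $27,582.21
3 | $27,582.21 | $6,832.50 | $20,749.71
4 | $20,749.71 | $8,003.30 | $12,746.41
5 | $12,746.41 | $9,174.10 | $3,572.31
6 | $3,572.31 | $3,572.31 | $0.00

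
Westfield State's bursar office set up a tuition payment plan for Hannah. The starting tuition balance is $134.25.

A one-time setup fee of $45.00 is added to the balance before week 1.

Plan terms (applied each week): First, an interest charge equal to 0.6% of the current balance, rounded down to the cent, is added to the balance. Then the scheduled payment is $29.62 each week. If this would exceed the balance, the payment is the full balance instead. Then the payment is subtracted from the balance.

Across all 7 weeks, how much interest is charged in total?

Week 1: $179.25 +$1.07 interest = $180.32; pay $29.62 → $150.70
Week 2: $150.70 +$0.90 interest = $151.60; pay $29.62 → $121.98
Week 3: $121.98 +$0.73 interest = $122.71; pay $29.62 → $93.09
Week 4: $93.09 +$0.55 interest = $93.64; pay $29.62 → $64.02
Week 5: $64.02 +$0.38 interest = $64.40; pay $29.62 → $34.78
Week 6: $34.78 +$0.20 interest = $34.98; pay $29.62 → $5.36
Week 7: $5.36 +$0.03 interest = $5.39; pay $5.39 → $0.00
Total interest: $1.07 + $0.90 + $0.73 + $0.55 + $0.38 + $0.20 + $0.03 = $3.86

$3.86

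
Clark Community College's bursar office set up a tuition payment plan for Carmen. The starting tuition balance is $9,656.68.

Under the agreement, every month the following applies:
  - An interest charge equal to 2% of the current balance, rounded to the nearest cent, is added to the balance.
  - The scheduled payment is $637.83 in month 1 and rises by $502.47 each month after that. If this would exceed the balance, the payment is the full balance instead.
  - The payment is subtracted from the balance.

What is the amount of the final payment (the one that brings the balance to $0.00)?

Month 1: opening $9,656.68; interest $193.13 → $9,849.81; payment $637.83; balance $9,211.98
Month 2: opening $9,211.98; interest $184.24 → $9,396.22; payment $1,140.30; balance $8,255.92
Month 3: opening $8,255.92; interest $165.12 → $8,421.04; payment $1,642.77; balance $6,778.27
Month 4: opening $6,778.27; interest $135.57 → $6,913.84; payment $2,145.24; balance $4,768.60
Month 5: opening $4,768.60; interest $95.37 → $4,863.97; payment $2,647.71; balance $2,216.26
Month 6: opening $2,216.26; interest $44.33 → $2,260.59; payment $2,260.59; balance $0.00

$2,260.59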